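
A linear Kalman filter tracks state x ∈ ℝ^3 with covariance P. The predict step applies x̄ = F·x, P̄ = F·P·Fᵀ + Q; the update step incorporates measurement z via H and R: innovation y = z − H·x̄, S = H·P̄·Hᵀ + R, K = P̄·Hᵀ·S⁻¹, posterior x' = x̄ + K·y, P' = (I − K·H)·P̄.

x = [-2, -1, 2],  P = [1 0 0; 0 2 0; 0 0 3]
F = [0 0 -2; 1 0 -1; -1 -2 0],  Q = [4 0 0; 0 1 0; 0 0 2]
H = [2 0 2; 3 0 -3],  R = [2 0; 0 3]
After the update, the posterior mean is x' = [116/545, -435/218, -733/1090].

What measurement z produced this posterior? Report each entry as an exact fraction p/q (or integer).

z = [-1, 3]

x̄ = F·x = [-4, -4, 4]
P̄ = F·P·Fᵀ + Q = [16 6 0; 6 5 -1; 0 -1 11]
S = H·P̄·Hᵀ + R = [110 30; 30 246]
K = P̄·Hᵀ·S⁻¹ = [134/545 18/109; 61/872 67/872; 1067/4360 -143/872]
x' − x̄ = [2296/545, 437/218, -5093/1090] = K·y
y = (KᵀK)⁻¹·Kᵀ·(x' − x̄) = [-1, 27]
z = y + H·x̄ = [-1, 27] + [0, -24] = [-1, 3]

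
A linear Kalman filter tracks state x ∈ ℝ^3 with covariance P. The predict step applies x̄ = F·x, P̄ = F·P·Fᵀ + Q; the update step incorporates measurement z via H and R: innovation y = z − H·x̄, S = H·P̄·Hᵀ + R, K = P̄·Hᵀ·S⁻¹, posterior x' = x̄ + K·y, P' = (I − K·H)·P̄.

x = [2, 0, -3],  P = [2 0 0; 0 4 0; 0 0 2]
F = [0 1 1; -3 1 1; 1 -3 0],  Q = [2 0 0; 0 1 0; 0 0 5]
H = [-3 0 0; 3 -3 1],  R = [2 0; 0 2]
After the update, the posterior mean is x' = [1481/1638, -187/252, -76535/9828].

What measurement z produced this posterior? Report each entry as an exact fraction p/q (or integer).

z = [-3, -3]

x̄ = F·x = [-3, -9, 2]
P̄ = F·P·Fᵀ + Q = [8 6 -12; 6 25 -18; -12 -18 43]
S = H·P̄·Hᵀ + R = [74 18; 18 270]
K = P̄·Hᵀ·S⁻¹ = [-59/182 -1/1638; -5/28 -67/252; 479/1092 1933/9828]
x' − x̄ = [6395/1638, 2081/252, -96191/9828] = K·y
y = (KᵀK)⁻¹·Kᵀ·(x' − x̄) = [-12, -23]
z = y + H·x̄ = [-12, -23] + [9, 20] = [-3, -3]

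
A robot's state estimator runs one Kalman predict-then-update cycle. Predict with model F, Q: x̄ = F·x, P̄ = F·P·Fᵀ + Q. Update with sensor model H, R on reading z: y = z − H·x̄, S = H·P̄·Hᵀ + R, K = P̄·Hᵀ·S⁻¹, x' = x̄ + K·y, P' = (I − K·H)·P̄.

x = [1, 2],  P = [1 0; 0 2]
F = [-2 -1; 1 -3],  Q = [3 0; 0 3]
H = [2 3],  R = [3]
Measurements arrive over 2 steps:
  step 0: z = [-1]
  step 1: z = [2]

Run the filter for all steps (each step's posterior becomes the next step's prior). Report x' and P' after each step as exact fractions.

step 0: x' = [-32/19, 203/285], P' = [111/19 -72/19; -72/19 794/285]
step 1: x' = [138095/85949, -37087/85949], P' = [773313/85949 -526608/85949; -526608/85949 386814/85949]

step 0: x̄ = F·x = [-4, -5]
step 0: P̄ = F·P·Fᵀ + Q = [9 4; 4 22]
step 0: y = z − H·x̄ = [22]
step 0: S = H·P̄·Hᵀ + R = [285]
step 0: K = P̄·Hᵀ·S⁻¹ = [2/19; 74/285]
step 0: x' = x̄ + K·y = [-32/19, 203/285]
step 0: P' = (I − K·H)·P̄ = [111/19 -72/19; -72/19 794/285]
step 1: x̄ = F·x = [757/285, -363/95]
step 1: P̄ = F·P·Fᵀ + Q = [3989/285 -2116/95; -2116/95 5382/95]
step 1: y = z − H·x̄ = [2323/285]
step 1: S = H·P̄·Hᵀ + R = [85949/285]
step 1: K = P̄·Hᵀ·S⁻¹ = [-11066/85949; 35742/85949]
step 1: x' = x̄ + K·y = [138095/85949, -37087/85949]
step 1: P' = (I − K·H)·P̄ = [773313/85949 -526608/85949; -526608/85949 386814/85949]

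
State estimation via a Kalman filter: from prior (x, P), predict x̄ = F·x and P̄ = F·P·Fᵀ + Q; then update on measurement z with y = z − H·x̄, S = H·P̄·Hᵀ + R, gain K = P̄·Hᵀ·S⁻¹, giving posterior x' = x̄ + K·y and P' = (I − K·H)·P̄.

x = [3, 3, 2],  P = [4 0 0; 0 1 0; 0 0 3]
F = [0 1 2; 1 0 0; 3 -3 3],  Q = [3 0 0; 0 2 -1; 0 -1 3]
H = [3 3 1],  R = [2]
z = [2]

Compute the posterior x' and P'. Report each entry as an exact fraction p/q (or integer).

x̄ = F·x = [7, 3, 6]
P̄ = F·P·Fᵀ + Q = [16 0 15; 0 6 11; 15 11 75]
y = z − H·x̄ = [-34]
S = H·P̄·Hᵀ + R = [431]
K = P̄·Hᵀ·S⁻¹ = [63/431; 29/431; 153/431]
x' = x̄ + K·y = [875/431, 307/431, -2616/431]
P' = (I − K·H)·P̄ = [2927/431 -1827/431 -3174/431; -1827/431 1745/431 304/431; -3174/431 304/431 8916/431]

x' = [875/431, 307/431, -2616/431]
P' = [2927/431 -1827/431 -3174/431; -1827/431 1745/431 304/431; -3174/431 304/431 8916/431]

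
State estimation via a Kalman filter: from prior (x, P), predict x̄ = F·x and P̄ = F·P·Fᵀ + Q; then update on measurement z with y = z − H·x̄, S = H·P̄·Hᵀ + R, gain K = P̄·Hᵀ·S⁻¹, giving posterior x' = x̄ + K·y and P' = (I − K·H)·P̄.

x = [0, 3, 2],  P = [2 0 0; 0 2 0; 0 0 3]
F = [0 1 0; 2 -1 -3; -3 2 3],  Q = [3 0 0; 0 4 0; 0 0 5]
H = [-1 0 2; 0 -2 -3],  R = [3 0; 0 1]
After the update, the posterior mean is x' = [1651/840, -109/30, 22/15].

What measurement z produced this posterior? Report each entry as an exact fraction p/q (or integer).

x̄ = F·x = [3, -9, 12]
P̄ = F·P·Fᵀ + Q = [5 -2 4; -2 41 -43; 4 -43 58]
S = H·P̄·Hᵀ + R = [224 -168; -168 171]
K = P̄·Hᵀ·S⁻¹ = [-277/3360 -23/180; -77/120 -16/45; 13/30 -4/45]
x' − x̄ = [-869/840, 161/30, -158/15] = K·y
y = (KᵀK)⁻¹·Kᵀ·(x' − x̄) = [-20, 21]
z = y + H·x̄ = [-20, 21] + [21, -18] = [1, 3]

z = [1, 3]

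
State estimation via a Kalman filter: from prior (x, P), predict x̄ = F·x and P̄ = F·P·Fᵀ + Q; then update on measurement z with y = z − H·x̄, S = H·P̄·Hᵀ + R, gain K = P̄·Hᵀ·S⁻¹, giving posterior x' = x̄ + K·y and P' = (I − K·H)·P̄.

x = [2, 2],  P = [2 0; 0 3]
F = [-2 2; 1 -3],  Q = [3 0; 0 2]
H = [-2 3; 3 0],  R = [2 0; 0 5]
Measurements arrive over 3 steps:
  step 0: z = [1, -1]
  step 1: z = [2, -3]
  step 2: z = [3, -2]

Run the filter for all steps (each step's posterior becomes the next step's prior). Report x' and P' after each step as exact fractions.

step 0: x' = [-1943/3164, -1649/11074], P' = [215/452 475/1582; 475/1582 2253/5537]
step 1: x' = [-2328543/3052888, 247789/1526444], P' = [1367485/3052888 423945/1526444; 423945/1526444 3800061/9921886]
step 2: x' = [-17572925971/34585086924, 10203710635/17292543462], P' = [30917255335/69170173848 9570233315/34585086924; 9570233315/34585086924 6602851483/17292543462]

step 0: x̄ = F·x = [0, -4]
step 0: P̄ = F·P·Fᵀ + Q = [23 -22; -22 31]
step 0: y = z − H·x̄ = [13, -1]
step 0: S = H·P̄·Hᵀ + R = [637 -336; -336 212]
step 0: K = P̄·Hᵀ·S⁻¹ = [-20/791 129/452; 1717/5537 285/1582]
step 0: x' = x̄ + K·y = [-1943/3164, -1649/11074]
step 0: P' = (I − K·H)·P̄ = [215/452 475/1582; 475/1582 2253/5537]
step 1: x̄ = F·x = [10303/11074, -3707/22148]
step 1: P̄ = F·P·Fᵀ + Q = [22858/5537 -10971/11074; -10971/11074 96039/22148]
step 1: y = z − H·x̄ = [96629/22148, -64131/11074]
step 1: S = H·P̄·Hᵀ + R = [1537679/22148 -373035/11074; -373035/11074 233407/5537]
step 1: K = P̄·Hᵀ·S⁻¹ = [-47825/1526444 820491/3052888; 2944449/9921886 254367/1526444]
step 1: x' = x̄ + K·y = [-2328543/3052888, 247789/1526444]
step 1: P' = (I − K·H)·P̄ = [1367485/3052888 423945/1526444; 423945/1526444 3800061/9921886]
step 2: x̄ = F·x = [2824121/1526444, -3815277/3052888]
step 2: P̄ = F·P·Fᵀ + Q = [40698067/9921886 -19287757/19843772; -19287757/19843772 167819169/39687544]
step 2: y = z − H·x̄ = [31900979/3052888, -11525251/1526444]
step 2: S = H·P̄·Hᵀ + R = [207986373/3052888 -50920509/1526444; -50920509/1526444 415892033/9921886]
step 2: K = P̄·Hᵀ·S⁻¹ = [-1103277695/34585086924 6183451067/23056724616; 5119160567/17292543462 1914046663/11528362308]
step 2: x' = x̄ + K·y = [-17572925971/34585086924, 10203710635/17292543462]
step 2: P' = (I − K·H)·P̄ = [30917255335/69170173848 9570233315/34585086924; 9570233315/34585086924 6602851483/17292543462]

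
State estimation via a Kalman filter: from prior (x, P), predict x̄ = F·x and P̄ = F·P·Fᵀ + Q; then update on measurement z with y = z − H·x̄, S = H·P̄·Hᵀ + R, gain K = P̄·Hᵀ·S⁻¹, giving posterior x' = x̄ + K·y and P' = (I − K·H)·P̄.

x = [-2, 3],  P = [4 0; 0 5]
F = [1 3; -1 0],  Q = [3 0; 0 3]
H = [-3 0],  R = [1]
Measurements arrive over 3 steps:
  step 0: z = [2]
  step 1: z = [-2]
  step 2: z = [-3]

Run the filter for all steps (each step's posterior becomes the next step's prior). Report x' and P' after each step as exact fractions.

step 0: x' = [-305/469, 1214/469], P' = [52/469 -4/469; -4/469 3139/469]
step 1: x' = [181453/267643, 176375/267643], P' = [29686/267643 -40/267643; -40/267643 832573/267643]
step 2: x' = [75640366/75197431, -50540971/75197431], P' = [8325532/75197431 -29566/75197431; -29566/75197431 233903527/75197431]

step 0: x̄ = F·x = [7, 2]
step 0: P̄ = F·P·Fᵀ + Q = [52 -4; -4 7]
step 0: y = z − H·x̄ = [23]
step 0: S = H·P̄·Hᵀ + R = [469]
step 0: K = P̄·Hᵀ·S⁻¹ = [-156/469; 12/469]
step 0: x' = x̄ + K·y = [-305/469, 1214/469]
step 0: P' = (I − K·H)·P̄ = [52/469 -4/469; -4/469 3139/469]
step 1: x̄ = F·x = [3337/469, 305/469]
step 1: P̄ = F·P·Fᵀ + Q = [29686/469 -40/469; -40/469 1459/469]
step 1: y = z − H·x̄ = [9073/469]
step 1: S = H·P̄·Hᵀ + R = [267643/469]
step 1: K = P̄·Hᵀ·S⁻¹ = [-89058/267643; 120/267643]
step 1: x' = x̄ + K·y = [181453/267643, 176375/267643]
step 1: P' = (I − K·H)·P̄ = [29686/267643 -40/267643; -40/267643 832573/267643]
step 2: x̄ = F·x = [710578/267643, -181453/267643]
step 2: P̄ = F·P·Fᵀ + Q = [8325532/267643 -29566/267643; -29566/267643 832615/267643]
step 2: y = z − H·x̄ = [1328805/267643]
step 2: S = H·P̄·Hᵀ + R = [75197431/267643]
step 2: K = P̄·Hᵀ·S⁻¹ = [-24976596/75197431; 88698/75197431]
step 2: x' = x̄ + K·y = [75640366/75197431, -50540971/75197431]
step 2: P' = (I − K·H)·P̄ = [8325532/75197431 -29566/75197431; -29566/75197431 233903527/75197431]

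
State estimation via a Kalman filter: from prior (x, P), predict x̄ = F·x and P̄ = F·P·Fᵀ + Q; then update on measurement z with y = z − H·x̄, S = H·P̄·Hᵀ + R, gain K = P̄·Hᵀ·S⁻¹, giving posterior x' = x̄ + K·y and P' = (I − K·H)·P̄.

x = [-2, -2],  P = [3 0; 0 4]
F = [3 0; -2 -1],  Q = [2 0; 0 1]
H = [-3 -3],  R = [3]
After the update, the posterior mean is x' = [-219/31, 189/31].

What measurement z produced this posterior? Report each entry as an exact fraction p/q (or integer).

x̄ = F·x = [-6, 6]
P̄ = F·P·Fᵀ + Q = [29 -18; -18 17]
S = H·P̄·Hᵀ + R = [93]
K = P̄·Hᵀ·S⁻¹ = [-11/31; 1/31]
x' − x̄ = [-33/31, 3/31] = K·y
y = (KᵀK)⁻¹·Kᵀ·(x' − x̄) = [3]
z = y + H·x̄ = [3] + [0] = [3]

z = [3]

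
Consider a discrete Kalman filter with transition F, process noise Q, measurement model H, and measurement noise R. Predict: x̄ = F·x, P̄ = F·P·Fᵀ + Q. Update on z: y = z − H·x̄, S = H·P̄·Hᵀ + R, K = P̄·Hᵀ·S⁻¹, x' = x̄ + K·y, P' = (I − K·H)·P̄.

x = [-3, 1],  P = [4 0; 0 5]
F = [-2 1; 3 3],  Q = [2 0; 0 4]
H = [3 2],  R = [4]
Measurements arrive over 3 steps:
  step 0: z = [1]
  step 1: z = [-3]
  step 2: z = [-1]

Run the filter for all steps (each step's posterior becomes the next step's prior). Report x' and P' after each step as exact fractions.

step 0: x̄ = F·x = [7, -6]
step 0: P̄ = F·P·Fᵀ + Q = [23 -9; -9 85]
step 0: y = z − H·x̄ = [-8]
step 0: S = H·P̄·Hᵀ + R = [443]
step 0: K = P̄·Hᵀ·S⁻¹ = [51/443; 143/443]
step 0: x' = x̄ + K·y = [2693/443, -3802/443]
step 0: P' = (I − K·H)·P̄ = [7588/443 -11280/443; -11280/443 17206/443]
step 1: x̄ = F·x = [-9188/443, -3327/443]
step 1: P̄ = F·P·Fᵀ + Q = [93564/443 39930/443; 39930/443 21878/443]
step 1: y = z − H·x̄ = [32889/443]
step 1: S = H·P̄·Hᵀ + R = [1410520/443]
step 1: K = P̄·Hᵀ·S⁻¹ = [45069/176315; 81773/705260]
step 1: x' = x̄ + K·y = [-310853/176315, 774339/705260]
step 1: P' = (I − K·H)·P̄ = [557604/176315 -746268/176315; -746268/176315 2320577/352630]
step 2: x̄ = F·x = [3261163/705260, -1407219/705260]
step 2: P̄ = F·P·Fᵀ + Q = [13456813/352630 4748091/352630; 4748091/352630 5466937/352630]
step 2: y = z − H·x̄ = [-7674311/705260]
step 2: S = H·P̄·Hᵀ + R = [201366677/352630]
step 2: K = P̄·Hᵀ·S⁻¹ = [49866621/201366677; 25178147/201366677]
step 2: x' = x̄ + K·y = [388505797/201366677, -675767723/201366677]
step 2: P' = (I − K·H)·P̄ = [632600252/201366677 -849167136/201366677; -849167136/201366677 1324106998/201366677]

step 0: x' = [2693/443, -3802/443], P' = [7588/443 -11280/443; -11280/443 17206/443]
step 1: x' = [-310853/176315, 774339/705260], P' = [557604/176315 -746268/176315; -746268/176315 2320577/352630]
step 2: x' = [388505797/201366677, -675767723/201366677], P' = [632600252/201366677 -849167136/201366677; -849167136/201366677 1324106998/201366677]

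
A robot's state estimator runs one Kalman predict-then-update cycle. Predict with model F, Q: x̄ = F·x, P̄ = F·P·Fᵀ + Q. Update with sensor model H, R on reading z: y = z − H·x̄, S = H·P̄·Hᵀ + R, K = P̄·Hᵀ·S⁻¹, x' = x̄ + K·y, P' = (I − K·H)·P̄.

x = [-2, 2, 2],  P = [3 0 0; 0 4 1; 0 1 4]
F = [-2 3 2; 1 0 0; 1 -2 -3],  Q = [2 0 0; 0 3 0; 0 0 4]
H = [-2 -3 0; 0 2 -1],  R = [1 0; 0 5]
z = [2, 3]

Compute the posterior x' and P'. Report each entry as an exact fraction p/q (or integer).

x̄ = F·x = [14, -2, -12]
P̄ = F·P·Fᵀ + Q = [78 -6 -67; -6 6 3; -67 3 71]
y = z − H·x̄ = [24, -5]
S = H·P̄·Hᵀ + R = [295 -137; -137 88]
K = P̄·Hᵀ·S⁻¹ = [-4609/7191 -2681/7191; 5/51 13/51; 2095/7191 -2050/7191]
x' = x̄ + K·y = [3463/7191, -47/51, -25762/7191]
P' = (I − K·H)·P̄ = [72311/7191 -331/51 -79937/7191; -331/51 73/17 373/51; -79937/7191 373/51 115436/7191]

x' = [3463/7191, -47/51, -25762/7191]
P' = [72311/7191 -331/51 -79937/7191; -331/51 73/17 373/51; -79937/7191 373/51 115436/7191]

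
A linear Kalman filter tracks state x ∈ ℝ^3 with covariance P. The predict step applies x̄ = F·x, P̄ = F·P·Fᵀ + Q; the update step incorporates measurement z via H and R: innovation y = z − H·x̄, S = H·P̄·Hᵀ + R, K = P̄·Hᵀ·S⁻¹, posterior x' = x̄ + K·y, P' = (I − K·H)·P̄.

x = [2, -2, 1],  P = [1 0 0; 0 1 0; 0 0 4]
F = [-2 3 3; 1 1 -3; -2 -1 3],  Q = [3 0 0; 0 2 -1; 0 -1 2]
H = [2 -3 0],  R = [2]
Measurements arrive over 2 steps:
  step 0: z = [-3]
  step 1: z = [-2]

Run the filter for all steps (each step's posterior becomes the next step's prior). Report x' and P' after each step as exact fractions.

step 0: x̄ = F·x = [-7, -3, 1]
step 0: P̄ = F·P·Fᵀ + Q = [52 -35 37; -35 40 -40; 37 -40 43]
step 0: y = z − H·x̄ = [2]
step 0: S = H·P̄·Hᵀ + R = [990]
step 0: K = P̄·Hᵀ·S⁻¹ = [19/90; -19/99; 97/495]
step 0: x' = x̄ + K·y = [-296/45, -335/99, 689/495]
step 0: P' = (I − K·H)·P̄ = [709/90 46/9 -178/45; 46/9 350/99 -274/99; -178/45 -274/99 2467/495]
step 1: x̄ = F·x = [3554/495, -6998/495, 3418/165]
step 1: P̄ = F·P·Fᵀ + Q = [23512/495 -31624/495 12569/165; -31624/495 107741/990 -21893/165; 12569/165 -21893/165 9153/55]
step 1: y = z − H·x̄ = [-29092/495]
step 1: S = H·P̄·Hᵀ + R = [1918721/990]
step 1: K = P̄·Hᵀ·S⁻¹ = [283792/1918721; -449719/1918721; 544902/1918721]
step 1: x' = x̄ + K·y = [-414702/274103, -99274/274103, 1103110/274103]
step 1: P' = (I − K·H)·P̄ = [9785896/1918721 6334736/1918721 -10040811/1918721; 6334736/1918721 4522970/1918721 -7057142/1918721; -10040811/1918721 -7057142/1918721 19392697/1918721]

step 0: x' = [-296/45, -335/99, 689/495], P' = [709/90 46/9 -178/45; 46/9 350/99 -274/99; -178/45 -274/99 2467/495]
step 1: x' = [-414702/274103, -99274/274103, 1103110/274103], P' = [9785896/1918721 6334736/1918721 -10040811/1918721; 6334736/1918721 4522970/1918721 -7057142/1918721; -10040811/1918721 -7057142/1918721 19392697/1918721]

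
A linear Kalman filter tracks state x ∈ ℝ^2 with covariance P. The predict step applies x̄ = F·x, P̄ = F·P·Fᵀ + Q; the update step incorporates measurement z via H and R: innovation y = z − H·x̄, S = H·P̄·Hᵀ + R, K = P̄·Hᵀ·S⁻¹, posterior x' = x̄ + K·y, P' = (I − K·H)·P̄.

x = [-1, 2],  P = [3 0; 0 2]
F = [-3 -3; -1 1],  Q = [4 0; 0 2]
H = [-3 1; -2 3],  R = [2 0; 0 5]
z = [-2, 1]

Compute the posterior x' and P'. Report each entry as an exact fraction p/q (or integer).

x̄ = F·x = [-3, 3]
P̄ = F·P·Fᵀ + Q = [49 3; 3 7]
y = z − H·x̄ = [-14, -14]
S = H·P̄·Hᵀ + R = [432 282; 282 228]
K = P̄·Hᵀ·S⁻¹ = [-1289/3162 60/527; -781/3162 587/1581]
x' = x̄ + K·y = [1760/1581, 664/527]
P' = (I − K·H)·P̄ = [227/527 754/1581; 754/1581 1481/1581]

x' = [1760/1581, 664/527]
P' = [227/527 754/1581; 754/1581 1481/1581]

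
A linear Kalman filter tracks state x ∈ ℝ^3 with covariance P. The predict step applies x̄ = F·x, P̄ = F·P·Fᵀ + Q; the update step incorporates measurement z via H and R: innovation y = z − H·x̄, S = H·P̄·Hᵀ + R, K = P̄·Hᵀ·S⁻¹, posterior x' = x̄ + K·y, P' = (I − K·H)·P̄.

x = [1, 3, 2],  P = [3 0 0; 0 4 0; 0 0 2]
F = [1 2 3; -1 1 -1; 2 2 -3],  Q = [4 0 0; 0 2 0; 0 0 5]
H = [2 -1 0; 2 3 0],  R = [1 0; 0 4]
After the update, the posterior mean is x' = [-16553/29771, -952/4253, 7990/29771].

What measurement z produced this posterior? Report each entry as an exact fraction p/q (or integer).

x̄ = F·x = [13, 0, 2]
P̄ = F·P·Fᵀ + Q = [41 -1 4; -1 11 8; 4 8 51]
S = H·P̄·Hᵀ + R = [180 127; 127 255]
K = P̄·Hᵀ·S⁻¹ = [11132/29771 3679/29771; -1036/4253 1033/4253; -4064/29771 5760/29771]
x' − x̄ = [-403576/29771, -952/4253, -51552/29771] = K·y
y = (KᵀK)⁻¹·Kᵀ·(x' − x̄) = [-27, -28]
z = y + H·x̄ = [-27, -28] + [26, 26] = [-1, -2]

z = [-1, -2]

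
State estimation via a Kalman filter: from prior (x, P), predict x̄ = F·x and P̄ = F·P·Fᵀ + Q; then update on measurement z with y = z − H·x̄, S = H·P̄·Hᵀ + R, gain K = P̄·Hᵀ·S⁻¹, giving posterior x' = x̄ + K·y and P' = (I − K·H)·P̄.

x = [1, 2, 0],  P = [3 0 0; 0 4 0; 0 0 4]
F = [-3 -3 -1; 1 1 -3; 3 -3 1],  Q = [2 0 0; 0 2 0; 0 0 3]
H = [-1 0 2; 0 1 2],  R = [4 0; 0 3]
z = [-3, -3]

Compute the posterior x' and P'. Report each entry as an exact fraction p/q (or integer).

x' = [-49607/9081, 15323/3027, -12451/3027]
P' = [917144/27243 -269276/9081 142150/9081; -269276/9081 97328/3027 -46960/3027; 142150/9081 -46960/3027 24815/3027]

x̄ = F·x = [-9, 3, -3]
P̄ = F·P·Fᵀ + Q = [69 -9 5; -9 45 -15; 5 -15 70]
y = z − H·x̄ = [-6, 0]
S = H·P̄·Hᵀ + R = [333 249; 249 268]
K = P̄·Hᵀ·S⁻¹ = [-16061/27243 5008/9081; -3121/9081 1136/3027; 1685/9081 890/3027]
x' = x̄ + K·y = [-49607/9081, 15323/3027, -12451/3027]
P' = (I − K·H)·P̄ = [917144/27243 -269276/9081 142150/9081; -269276/9081 97328/3027 -46960/3027; 142150/9081 -46960/3027 24815/3027]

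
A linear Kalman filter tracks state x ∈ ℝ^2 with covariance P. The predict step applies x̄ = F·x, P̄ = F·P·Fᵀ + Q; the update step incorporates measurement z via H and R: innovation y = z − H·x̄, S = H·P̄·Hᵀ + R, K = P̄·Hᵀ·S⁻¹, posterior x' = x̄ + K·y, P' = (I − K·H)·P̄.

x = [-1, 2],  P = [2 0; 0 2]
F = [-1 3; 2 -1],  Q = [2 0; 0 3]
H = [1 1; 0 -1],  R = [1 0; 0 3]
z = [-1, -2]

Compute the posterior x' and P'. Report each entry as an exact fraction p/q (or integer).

x' = [-335/247, 170/247]
P' = [810/247 -588/247; -588/247 597/247]

x̄ = F·x = [7, -4]
P̄ = F·P·Fᵀ + Q = [22 -10; -10 13]
y = z − H·x̄ = [-4, -6]
S = H·P̄·Hᵀ + R = [16 -3; -3 16]
K = P̄·Hᵀ·S⁻¹ = [222/247 196/247; 9/247 -199/247]
x' = x̄ + K·y = [-335/247, 170/247]
P' = (I − K·H)·P̄ = [810/247 -588/247; -588/247 597/247]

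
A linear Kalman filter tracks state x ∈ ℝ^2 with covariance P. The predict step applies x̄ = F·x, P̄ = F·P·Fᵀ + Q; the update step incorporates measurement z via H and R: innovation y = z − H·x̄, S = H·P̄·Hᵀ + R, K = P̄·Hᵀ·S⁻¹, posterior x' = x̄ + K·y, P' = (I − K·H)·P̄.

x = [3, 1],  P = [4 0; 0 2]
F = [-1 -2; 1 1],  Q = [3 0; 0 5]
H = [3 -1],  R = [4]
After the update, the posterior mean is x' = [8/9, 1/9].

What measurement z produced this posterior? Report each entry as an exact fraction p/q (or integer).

z = [3]

x̄ = F·x = [-5, 4]
P̄ = F·P·Fᵀ + Q = [15 -8; -8 11]
S = H·P̄·Hᵀ + R = [198]
K = P̄·Hᵀ·S⁻¹ = [53/198; -35/198]
x' − x̄ = [53/9, -35/9] = K·y
y = (KᵀK)⁻¹·Kᵀ·(x' − x̄) = [22]
z = y + H·x̄ = [22] + [-19] = [3]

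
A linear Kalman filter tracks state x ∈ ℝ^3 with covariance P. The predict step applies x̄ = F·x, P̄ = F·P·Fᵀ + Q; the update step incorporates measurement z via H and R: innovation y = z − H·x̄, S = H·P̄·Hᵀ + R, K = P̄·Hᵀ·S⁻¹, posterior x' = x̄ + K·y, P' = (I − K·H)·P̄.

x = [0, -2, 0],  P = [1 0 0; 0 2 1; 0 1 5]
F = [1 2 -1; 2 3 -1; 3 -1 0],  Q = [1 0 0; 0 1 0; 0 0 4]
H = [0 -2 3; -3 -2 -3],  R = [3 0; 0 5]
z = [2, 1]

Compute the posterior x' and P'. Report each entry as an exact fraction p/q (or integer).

x̄ = F·x = [-4, -6, 2]
P̄ = F·P·Fᵀ + Q = [11 14 0; 14 22 1; 0 1 15]
y = z − H·x̄ = [-16, -17]
S = H·P̄·Hᵀ + R = [214 37; 37 507]
K = P̄·Hᵀ·S⁻¹ = [-11939/107129 -12018/107129; -17494/107129 -17529/107129; 2140/9739 -1059/9739]
x' = x̄ + K·y = [-33186/107129, -64877/107129, 3241/9739]
P' = (I − K·H)·P̄ = [111029/107129 -59295/107129 -4679/9739; -59295/107129 79503/107129 3228/9739; -4679/9739 3228/9739 4292/9739]

x' = [-33186/107129, -64877/107129, 3241/9739]
P' = [111029/107129 -59295/107129 -4679/9739; -59295/107129 79503/107129 3228/9739; -4679/9739 3228/9739 4292/9739]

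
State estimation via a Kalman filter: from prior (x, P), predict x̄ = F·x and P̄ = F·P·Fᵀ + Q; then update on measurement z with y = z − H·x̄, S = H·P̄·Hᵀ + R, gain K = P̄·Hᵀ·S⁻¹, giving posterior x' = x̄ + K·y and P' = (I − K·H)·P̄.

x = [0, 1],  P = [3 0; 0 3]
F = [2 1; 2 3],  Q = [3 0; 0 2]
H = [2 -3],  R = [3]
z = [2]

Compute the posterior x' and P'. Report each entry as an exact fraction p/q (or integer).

x̄ = F·x = [1, 3]
P̄ = F·P·Fᵀ + Q = [18 21; 21 41]
y = z − H·x̄ = [9]
S = H·P̄·Hᵀ + R = [192]
K = P̄·Hᵀ·S⁻¹ = [-9/64; -27/64]
x' = x̄ + K·y = [-17/64, -51/64]
P' = (I − K·H)·P̄ = [909/64 615/64; 615/64 437/64]

x' = [-17/64, -51/64]
P' = [909/64 615/64; 615/64 437/64]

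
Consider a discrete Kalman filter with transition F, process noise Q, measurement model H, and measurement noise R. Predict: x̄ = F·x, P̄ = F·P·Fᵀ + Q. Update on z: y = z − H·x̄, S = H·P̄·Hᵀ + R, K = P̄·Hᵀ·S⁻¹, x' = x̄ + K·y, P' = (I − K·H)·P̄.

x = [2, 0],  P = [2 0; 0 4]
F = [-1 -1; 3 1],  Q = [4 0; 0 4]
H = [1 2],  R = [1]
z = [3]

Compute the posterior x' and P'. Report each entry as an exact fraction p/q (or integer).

x' = [-16/15, 52/25]
P' = [26/3 -22/5; -22/5 62/25]

x̄ = F·x = [-2, 6]
P̄ = F·P·Fᵀ + Q = [10 -10; -10 26]
y = z − H·x̄ = [-7]
S = H·P̄·Hᵀ + R = [75]
K = P̄·Hᵀ·S⁻¹ = [-2/15; 14/25]
x' = x̄ + K·y = [-16/15, 52/25]
P' = (I − K·H)·P̄ = [26/3 -22/5; -22/5 62/25]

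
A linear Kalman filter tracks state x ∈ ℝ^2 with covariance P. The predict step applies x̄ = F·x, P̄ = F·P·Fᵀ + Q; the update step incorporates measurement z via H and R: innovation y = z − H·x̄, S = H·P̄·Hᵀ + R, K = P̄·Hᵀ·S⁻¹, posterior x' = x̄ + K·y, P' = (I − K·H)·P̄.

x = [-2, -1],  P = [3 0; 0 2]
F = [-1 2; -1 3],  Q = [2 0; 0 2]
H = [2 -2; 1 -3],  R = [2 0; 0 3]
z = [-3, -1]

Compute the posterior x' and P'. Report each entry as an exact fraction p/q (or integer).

x̄ = F·x = [0, -1]
P̄ = F·P·Fᵀ + Q = [13 15; 15 23]
y = z − H·x̄ = [-5, -4]
S = H·P̄·Hᵀ + R = [26 44; 44 133]
K = P̄·Hᵀ·S⁻¹ = [438/761 -328/761; 124/761 -350/761]
x' = x̄ + K·y = [-878/761, 19/761]
P' = (I − K·H)·P̄ = [1149/761 711/761; 711/761 587/761]

x' = [-878/761, 19/761]
P' = [1149/761 711/761; 711/761 587/761]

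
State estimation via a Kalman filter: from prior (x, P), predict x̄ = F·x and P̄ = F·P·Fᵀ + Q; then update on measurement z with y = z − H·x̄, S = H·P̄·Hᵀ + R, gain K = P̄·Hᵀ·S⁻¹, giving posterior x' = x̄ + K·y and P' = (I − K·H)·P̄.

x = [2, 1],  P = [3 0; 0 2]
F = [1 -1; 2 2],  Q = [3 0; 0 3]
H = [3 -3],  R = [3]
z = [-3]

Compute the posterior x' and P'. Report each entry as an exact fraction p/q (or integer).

x' = [77/41, 120/41]
P' = [274/41 271/41; 271/41 563/82]

x̄ = F·x = [1, 6]
P̄ = F·P·Fᵀ + Q = [8 2; 2 23]
y = z − H·x̄ = [12]
S = H·P̄·Hᵀ + R = [246]
K = P̄·Hᵀ·S⁻¹ = [3/41; -21/82]
x' = x̄ + K·y = [77/41, 120/41]
P' = (I − K·H)·P̄ = [274/41 271/41; 271/41 563/82]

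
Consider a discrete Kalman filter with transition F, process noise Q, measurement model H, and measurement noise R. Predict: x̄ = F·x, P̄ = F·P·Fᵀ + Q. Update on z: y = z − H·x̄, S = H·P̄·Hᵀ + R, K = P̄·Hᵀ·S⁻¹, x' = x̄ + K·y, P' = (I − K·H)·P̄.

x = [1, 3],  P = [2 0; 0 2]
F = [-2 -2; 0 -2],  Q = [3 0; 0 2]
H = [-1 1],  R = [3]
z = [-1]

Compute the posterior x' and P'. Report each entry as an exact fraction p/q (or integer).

x̄ = F·x = [-8, -6]
P̄ = F·P·Fᵀ + Q = [19 8; 8 10]
y = z − H·x̄ = [-3]
S = H·P̄·Hᵀ + R = [16]
K = P̄·Hᵀ·S⁻¹ = [-11/16; 1/8]
x' = x̄ + K·y = [-95/16, -51/8]
P' = (I − K·H)·P̄ = [183/16 75/8; 75/8 39/4]

x' = [-95/16, -51/8]
P' = [183/16 75/8; 75/8 39/4]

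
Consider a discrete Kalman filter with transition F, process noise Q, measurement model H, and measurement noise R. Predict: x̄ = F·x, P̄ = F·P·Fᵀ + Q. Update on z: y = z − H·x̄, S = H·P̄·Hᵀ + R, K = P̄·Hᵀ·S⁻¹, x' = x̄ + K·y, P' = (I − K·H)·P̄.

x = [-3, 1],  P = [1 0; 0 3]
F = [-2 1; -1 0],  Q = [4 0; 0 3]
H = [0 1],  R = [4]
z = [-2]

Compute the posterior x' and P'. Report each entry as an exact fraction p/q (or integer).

x̄ = F·x = [7, 3]
P̄ = F·P·Fᵀ + Q = [11 2; 2 4]
y = z − H·x̄ = [-5]
S = H·P̄·Hᵀ + R = [8]
K = P̄·Hᵀ·S⁻¹ = [1/4; 1/2]
x' = x̄ + K·y = [23/4, 1/2]
P' = (I − K·H)·P̄ = [21/2 1; 1 2]

x' = [23/4, 1/2]
P' = [21/2 1; 1 2]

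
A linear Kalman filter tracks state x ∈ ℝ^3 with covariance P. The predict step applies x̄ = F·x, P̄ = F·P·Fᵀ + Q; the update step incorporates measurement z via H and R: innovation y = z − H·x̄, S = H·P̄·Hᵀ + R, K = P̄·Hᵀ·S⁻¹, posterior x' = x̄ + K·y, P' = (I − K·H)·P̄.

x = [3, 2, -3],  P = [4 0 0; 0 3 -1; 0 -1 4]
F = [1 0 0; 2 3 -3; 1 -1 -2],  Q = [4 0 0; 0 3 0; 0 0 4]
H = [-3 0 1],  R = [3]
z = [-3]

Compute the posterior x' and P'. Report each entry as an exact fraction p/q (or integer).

x̄ = F·x = [3, 21, 7]
P̄ = F·P·Fᵀ + Q = [8 8 4; 8 100 26; 4 26 23]
y = z − H·x̄ = [-1]
S = H·P̄·Hᵀ + R = [74]
K = P̄·Hᵀ·S⁻¹ = [-10/37; 1/37; 11/74]
x' = x̄ + K·y = [121/37, 776/37, 507/74]
P' = (I − K·H)·P̄ = [96/37 316/37 258/37; 316/37 3698/37 951/37; 258/37 951/37 1581/74]

x' = [121/37, 776/37, 507/74]
P' = [96/37 316/37 258/37; 316/37 3698/37 951/37; 258/37 951/37 1581/74]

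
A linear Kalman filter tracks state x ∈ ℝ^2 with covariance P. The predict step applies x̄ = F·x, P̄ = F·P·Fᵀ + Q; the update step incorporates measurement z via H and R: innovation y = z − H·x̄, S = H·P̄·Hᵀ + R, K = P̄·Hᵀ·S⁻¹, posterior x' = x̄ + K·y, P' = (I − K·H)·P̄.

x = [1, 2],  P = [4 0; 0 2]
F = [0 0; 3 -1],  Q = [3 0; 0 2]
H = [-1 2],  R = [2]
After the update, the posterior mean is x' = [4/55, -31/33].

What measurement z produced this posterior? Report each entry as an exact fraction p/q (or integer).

z = [-2]

x̄ = F·x = [0, 1]
P̄ = F·P·Fᵀ + Q = [3 0; 0 40]
S = H·P̄·Hᵀ + R = [165]
K = P̄·Hᵀ·S⁻¹ = [-1/55; 16/33]
x' − x̄ = [4/55, -64/33] = K·y
y = (KᵀK)⁻¹·Kᵀ·(x' − x̄) = [-4]
z = y + H·x̄ = [-4] + [2] = [-2]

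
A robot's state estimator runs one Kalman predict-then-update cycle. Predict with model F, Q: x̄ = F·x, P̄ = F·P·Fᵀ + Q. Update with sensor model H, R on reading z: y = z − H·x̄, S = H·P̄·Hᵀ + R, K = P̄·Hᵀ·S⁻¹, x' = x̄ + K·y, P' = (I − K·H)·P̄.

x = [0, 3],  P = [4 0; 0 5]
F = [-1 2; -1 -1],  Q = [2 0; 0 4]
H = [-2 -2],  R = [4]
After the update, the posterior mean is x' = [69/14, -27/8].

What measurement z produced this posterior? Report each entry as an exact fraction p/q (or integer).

x̄ = F·x = [6, -3]
P̄ = F·P·Fᵀ + Q = [26 -6; -6 13]
S = H·P̄·Hᵀ + R = [112]
K = P̄·Hᵀ·S⁻¹ = [-5/14; -1/8]
x' − x̄ = [-15/14, -3/8] = K·y
y = (KᵀK)⁻¹·Kᵀ·(x' − x̄) = [3]
z = y + H·x̄ = [3] + [-6] = [-3]

z = [-3]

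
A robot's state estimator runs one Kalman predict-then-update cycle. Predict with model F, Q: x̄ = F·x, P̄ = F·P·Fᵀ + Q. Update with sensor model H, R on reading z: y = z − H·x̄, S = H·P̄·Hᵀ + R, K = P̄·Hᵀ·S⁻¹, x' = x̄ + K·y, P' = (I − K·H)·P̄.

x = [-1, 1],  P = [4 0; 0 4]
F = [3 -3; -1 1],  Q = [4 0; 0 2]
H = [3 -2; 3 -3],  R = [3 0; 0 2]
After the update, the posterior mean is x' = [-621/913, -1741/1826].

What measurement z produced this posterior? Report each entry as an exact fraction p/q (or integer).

z = [-2, 2]

x̄ = F·x = [-6, 2]
P̄ = F·P·Fᵀ + Q = [76 -24; -24 10]
S = H·P̄·Hᵀ + R = [1015 1104; 1104 1208]
K = P̄·Hᵀ·S⁻¹ = [276/913 -51/1826; 184/913 -981/3652]
x' − x̄ = [4857/913, -5393/1826] = K·y
y = (KᵀK)⁻¹·Kᵀ·(x' − x̄) = [20, 26]
z = y + H·x̄ = [20, 26] + [-22, -24] = [-2, 2]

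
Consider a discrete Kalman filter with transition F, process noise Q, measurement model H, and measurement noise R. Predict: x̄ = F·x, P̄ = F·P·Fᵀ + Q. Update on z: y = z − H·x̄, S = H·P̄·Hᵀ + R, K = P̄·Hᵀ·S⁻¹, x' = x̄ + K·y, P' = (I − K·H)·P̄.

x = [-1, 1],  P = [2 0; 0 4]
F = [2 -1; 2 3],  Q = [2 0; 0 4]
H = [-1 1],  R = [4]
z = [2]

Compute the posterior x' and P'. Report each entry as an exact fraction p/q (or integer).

x' = [-93/37, -15/37]
P' = [356/37 320/37; 320/37 424/37]

x̄ = F·x = [-3, 1]
P̄ = F·P·Fᵀ + Q = [14 -4; -4 48]
y = z − H·x̄ = [-2]
S = H·P̄·Hᵀ + R = [74]
K = P̄·Hᵀ·S⁻¹ = [-9/37; 26/37]
x' = x̄ + K·y = [-93/37, -15/37]
P' = (I − K·H)·P̄ = [356/37 320/37; 320/37 424/37]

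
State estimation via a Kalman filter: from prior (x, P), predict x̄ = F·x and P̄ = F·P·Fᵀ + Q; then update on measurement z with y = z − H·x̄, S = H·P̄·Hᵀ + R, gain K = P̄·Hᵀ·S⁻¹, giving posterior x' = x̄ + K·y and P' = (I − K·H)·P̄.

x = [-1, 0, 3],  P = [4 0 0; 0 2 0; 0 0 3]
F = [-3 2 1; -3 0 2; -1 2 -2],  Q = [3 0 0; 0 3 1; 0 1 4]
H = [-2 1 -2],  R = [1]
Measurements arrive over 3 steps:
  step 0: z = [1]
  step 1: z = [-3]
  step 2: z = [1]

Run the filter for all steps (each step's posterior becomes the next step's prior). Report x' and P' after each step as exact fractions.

step 0: x' = [585/76, 1473/152, -511/152], P' = [1951/76 4879/152 -1441/152; 4879/152 14279/304 -2601/304; -1441/152 -2601/304 1623/304]
step 1: x' = [-237901/41398, -25317/2957, 308828/103495], P' = [2639383/41398 500063/5914 -889717/41398; 500063/5914 348817/2957 -76258/2957; -889717/41398 -76258/2957 905906/103495]
step 2: x' = [-45108439/460615858, -250307891/230307929, -658507886/690923787], P' = [25449287813/460615858 16887324313/230307929 -4288247018/230307929; 16887324313/230307929 23754415549/230307929 -5065301007/230307929; -4288247018/230307929 -5065301007/230307929 5378487844/690923787]

step 0: x̄ = F·x = [6, 9, -5]
step 0: P̄ = F·P·Fᵀ + Q = [50 42 14; 42 51 1; 14 1 28]
step 0: y = z − H·x̄ = [-6]
step 0: S = H·P̄·Hᵀ + R = [304]
step 0: K = P̄·Hᵀ·S⁻¹ = [-43/152; -35/304; -83/304]
step 0: x' = x̄ + K·y = [585/76, 1473/152, -511/152]
step 0: P' = (I − K·H)·P̄ = [1951/76 4879/152 -1441/152; 4879/152 14279/304 -2601/304; -1441/152 -2601/304 1623/304]
step 1: x̄ = F·x = [-1075/152, -1133/38, 1399/76]
step 1: P̄ = F·P·Fᵀ + Q = [19679/304 7617/76 -4995/152; 7617/76 7014/19 -7907/38; -4995/152 -7907/38 10719/76]
step 1: y = z − H·x̄ = [3761/76]
step 1: S = H·P̄·Hᵀ + R = [103495/76]
step 1: K = P̄·Hᵀ·S⁻¹ = [1109/41398; 1270/2957; -32257/103495]
step 1: x' = x̄ + K·y = [-237901/41398, -25317/2957, 308828/103495]
step 1: P' = (I − K·H)·P̄ = [2639383/41398 500063/5914 -889717/41398; 500063/5914 348817/2957 -76258/2957; -889717/41398 -76258/2957 905906/103495]
step 2: x̄ = F·x = [641791/206990, 686261/29570, -3590187/206990]
step 2: P̄ = F·P·Fᵀ + Q = [14186587/206990 2576261/14785 -8974282/103495; 2576261/14785 25717639/29570 -15944189/29570; -8974282/103495 -15944189/29570 73842203/206990]
step 2: y = z − H·x̄ = [-10493629/206990]
step 2: S = H·P̄·Hᵀ + R = [690923787/206990]
step 2: K = P̄·Hᵀ·S⁻¹ = [14530536/230307929; 110368937/230307929; -223396601/690923787]
step 2: x' = x̄ + K·y = [-45108439/460615858, -250307891/230307929, -658507886/690923787]
step 2: P' = (I − K·H)·P̄ = [25449287813/460615858 16887324313/230307929 -4288247018/230307929; 16887324313/230307929 23754415549/230307929 -5065301007/230307929; -4288247018/230307929 -5065301007/230307929 5378487844/690923787]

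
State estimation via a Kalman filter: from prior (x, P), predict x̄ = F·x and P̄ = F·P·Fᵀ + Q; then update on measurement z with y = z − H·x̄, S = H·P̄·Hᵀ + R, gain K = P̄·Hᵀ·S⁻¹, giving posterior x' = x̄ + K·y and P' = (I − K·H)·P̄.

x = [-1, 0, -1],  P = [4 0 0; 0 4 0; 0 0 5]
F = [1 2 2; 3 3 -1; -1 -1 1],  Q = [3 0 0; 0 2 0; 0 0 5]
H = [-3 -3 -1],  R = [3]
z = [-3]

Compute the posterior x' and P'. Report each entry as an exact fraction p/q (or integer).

x' = [-171/467, 782/467, -450/467]
P' = [18218/1401 -22204/1401 4191/467; -22204/1401 28883/1401 -6393/467; 4191/467 -6393/467 6531/467]

x̄ = F·x = [-3, -2, 0]
P̄ = F·P·Fᵀ + Q = [43 26 -2; 26 79 -29; -2 -29 18]
y = z − H·x̄ = [-18]
S = H·P̄·Hᵀ + R = [1401]
K = P̄·Hᵀ·S⁻¹ = [-205/1401; -286/1401; 25/467]
x' = x̄ + K·y = [-171/467, 782/467, -450/467]
P' = (I − K·H)·P̄ = [18218/1401 -22204/1401 4191/467; -22204/1401 28883/1401 -6393/467; 4191/467 -6393/467 6531/467]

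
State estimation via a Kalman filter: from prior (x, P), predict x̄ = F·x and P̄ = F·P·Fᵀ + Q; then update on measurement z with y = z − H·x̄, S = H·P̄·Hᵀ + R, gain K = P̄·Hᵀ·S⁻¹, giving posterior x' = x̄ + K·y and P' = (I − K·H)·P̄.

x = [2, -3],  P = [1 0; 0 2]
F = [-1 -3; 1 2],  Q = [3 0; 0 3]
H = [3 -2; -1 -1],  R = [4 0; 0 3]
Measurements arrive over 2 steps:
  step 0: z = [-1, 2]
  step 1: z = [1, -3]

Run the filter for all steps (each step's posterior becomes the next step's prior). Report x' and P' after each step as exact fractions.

step 0: x' = [-417/725, -337/725], P' = [1784/3625 1174/3625; 1174/3625 3089/3625]
step 1: x' = [1989718/1932191, 3609901/3864382], P' = [943152/1932191 621996/1932191; 621996/1932191 1640373/1932191]

step 0: x̄ = F·x = [7, -4]
step 0: P̄ = F·P·Fᵀ + Q = [22 -13; -13 12]
step 0: y = z − H·x̄ = [-30, 5]
step 0: S = H·P̄·Hᵀ + R = [406 -29; -29 11]
step 0: K = P̄·Hᵀ·S⁻¹ = [751/3625 -34/125; -664/3625 -49/125]
step 0: x' = x̄ + K·y = [-417/725, -337/725]
step 0: P' = (I − K·H)·P̄ = [1784/3625 1174/3625; 1174/3625 3089/3625]
step 1: x̄ = F·x = [1428/725, -1091/725]
step 1: P̄ = F·P·Fᵀ + Q = [47504/3625 -26188/3625; -26188/3625 29711/3625]
step 1: y = z − H·x̄ = [-5741/725, -1838/725]
step 1: S = H·P̄·Hᵀ + R = [875136/3625 -56902/3625; -56902/3625 35714/3625]
step 1: K = P̄·Hᵀ·S⁻¹ = [396366/1932191 -521716/1932191; -707379/3864382 -754123/1932191]
step 1: x' = x̄ + K·y = [1989718/1932191, 3609901/3864382]
step 1: P' = (I − K·H)·P̄ = [943152/1932191 621996/1932191; 621996/1932191 1640373/1932191]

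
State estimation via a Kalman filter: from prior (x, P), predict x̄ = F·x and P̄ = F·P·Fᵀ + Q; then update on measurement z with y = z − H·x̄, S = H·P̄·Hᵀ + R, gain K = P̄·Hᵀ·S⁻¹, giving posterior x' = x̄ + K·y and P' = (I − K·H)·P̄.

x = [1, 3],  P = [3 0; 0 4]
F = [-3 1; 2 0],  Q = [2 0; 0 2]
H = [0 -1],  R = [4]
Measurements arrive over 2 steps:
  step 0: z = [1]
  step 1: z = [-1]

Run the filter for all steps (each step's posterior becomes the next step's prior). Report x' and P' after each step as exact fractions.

step 0: x̄ = F·x = [0, 2]
step 0: P̄ = F·P·Fᵀ + Q = [33 -18; -18 14]
step 0: y = z − H·x̄ = [3]
step 0: S = H·P̄·Hᵀ + R = [18]
step 0: K = P̄·Hᵀ·S⁻¹ = [1; -7/9]
step 0: x' = x̄ + K·y = [3, -1/3]
step 0: P' = (I − K·H)·P̄ = [15 -4; -4 28/9]
step 1: x̄ = F·x = [-28/3, 6]
step 1: P̄ = F·P·Fᵀ + Q = [1477/9 -98; -98 62]
step 1: y = z − H·x̄ = [5]
step 1: S = H·P̄·Hᵀ + R = [66]
step 1: K = P̄·Hᵀ·S⁻¹ = [49/33; -31/33]
step 1: x' = x̄ + K·y = [-21/11, 43/33]
step 1: P' = (I − K·H)·P̄ = [1841/99 -196/33; -196/33 124/33]

step 0: x' = [3, -1/3], P' = [15 -4; -4 28/9]
step 1: x' = [-21/11, 43/33], P' = [1841/99 -196/33; -196/33 124/33]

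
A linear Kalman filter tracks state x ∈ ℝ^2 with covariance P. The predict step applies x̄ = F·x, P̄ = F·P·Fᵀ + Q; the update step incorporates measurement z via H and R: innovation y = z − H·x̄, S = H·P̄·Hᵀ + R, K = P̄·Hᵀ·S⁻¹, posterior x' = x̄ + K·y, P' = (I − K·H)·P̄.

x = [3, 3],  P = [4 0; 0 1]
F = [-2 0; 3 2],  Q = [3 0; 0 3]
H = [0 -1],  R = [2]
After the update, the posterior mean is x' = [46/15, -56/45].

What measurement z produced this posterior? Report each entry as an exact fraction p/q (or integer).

z = [2]

x̄ = F·x = [-6, 15]
P̄ = F·P·Fᵀ + Q = [19 -24; -24 43]
S = H·P̄·Hᵀ + R = [45]
K = P̄·Hᵀ·S⁻¹ = [8/15; -43/45]
x' − x̄ = [136/15, -731/45] = K·y
y = (KᵀK)⁻¹·Kᵀ·(x' − x̄) = [17]
z = y + H·x̄ = [17] + [-15] = [2]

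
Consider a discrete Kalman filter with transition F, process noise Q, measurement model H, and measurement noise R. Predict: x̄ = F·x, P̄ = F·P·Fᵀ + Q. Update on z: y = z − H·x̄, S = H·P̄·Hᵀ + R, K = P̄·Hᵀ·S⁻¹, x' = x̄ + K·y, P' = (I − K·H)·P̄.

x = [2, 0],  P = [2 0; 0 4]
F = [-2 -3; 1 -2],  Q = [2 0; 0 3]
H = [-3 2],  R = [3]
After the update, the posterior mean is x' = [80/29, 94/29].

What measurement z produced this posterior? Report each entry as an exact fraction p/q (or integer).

z = [-2]

x̄ = F·x = [-4, 2]
P̄ = F·P·Fᵀ + Q = [46 20; 20 21]
S = H·P̄·Hᵀ + R = [261]
K = P̄·Hᵀ·S⁻¹ = [-98/261; -2/29]
x' − x̄ = [196/29, 36/29] = K·y
y = (KᵀK)⁻¹·Kᵀ·(x' − x̄) = [-18]
z = y + H·x̄ = [-18] + [16] = [-2]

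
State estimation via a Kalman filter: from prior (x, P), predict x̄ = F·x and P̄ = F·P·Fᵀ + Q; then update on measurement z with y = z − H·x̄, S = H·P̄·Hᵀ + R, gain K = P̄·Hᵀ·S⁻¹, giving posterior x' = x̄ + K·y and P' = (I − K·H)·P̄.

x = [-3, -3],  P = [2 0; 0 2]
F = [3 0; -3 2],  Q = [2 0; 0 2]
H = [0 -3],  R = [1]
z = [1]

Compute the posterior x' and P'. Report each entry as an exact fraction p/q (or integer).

x' = [-1737/253, -81/253]
P' = [2144/253 -18/253; -18/253 28/253]

x̄ = F·x = [-9, 3]
P̄ = F·P·Fᵀ + Q = [20 -18; -18 28]
y = z − H·x̄ = [10]
S = H·P̄·Hᵀ + R = [253]
K = P̄·Hᵀ·S⁻¹ = [54/253; -84/253]
x' = x̄ + K·y = [-1737/253, -81/253]
P' = (I − K·H)·P̄ = [2144/253 -18/253; -18/253 28/253]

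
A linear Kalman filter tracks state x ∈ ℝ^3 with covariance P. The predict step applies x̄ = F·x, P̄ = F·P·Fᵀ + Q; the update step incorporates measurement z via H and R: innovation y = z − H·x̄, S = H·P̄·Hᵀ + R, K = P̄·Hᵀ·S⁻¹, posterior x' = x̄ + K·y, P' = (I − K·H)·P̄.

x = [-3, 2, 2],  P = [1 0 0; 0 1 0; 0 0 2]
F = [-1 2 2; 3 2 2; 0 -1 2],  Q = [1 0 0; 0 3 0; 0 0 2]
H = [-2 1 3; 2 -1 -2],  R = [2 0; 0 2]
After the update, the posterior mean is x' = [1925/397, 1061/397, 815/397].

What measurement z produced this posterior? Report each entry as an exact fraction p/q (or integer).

z = [-2, 1]

x̄ = F·x = [11, -1, 2]
P̄ = F·P·Fᵀ + Q = [14 9 6; 9 24 6; 6 6 11]
S = H·P̄·Hᵀ + R = [109 -80; -80 66]
K = P̄·Hᵀ·S⁻¹ = [247/397 683/794; 72/397 -21/397; 251/397 208/397]
x' − x̄ = [-2442/397, 1458/397, 21/397] = K·y
y = (KᵀK)⁻¹·Kᵀ·(x' − x̄) = [15, -18]
z = y + H·x̄ = [15, -18] + [-17, 19] = [-2, 1]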